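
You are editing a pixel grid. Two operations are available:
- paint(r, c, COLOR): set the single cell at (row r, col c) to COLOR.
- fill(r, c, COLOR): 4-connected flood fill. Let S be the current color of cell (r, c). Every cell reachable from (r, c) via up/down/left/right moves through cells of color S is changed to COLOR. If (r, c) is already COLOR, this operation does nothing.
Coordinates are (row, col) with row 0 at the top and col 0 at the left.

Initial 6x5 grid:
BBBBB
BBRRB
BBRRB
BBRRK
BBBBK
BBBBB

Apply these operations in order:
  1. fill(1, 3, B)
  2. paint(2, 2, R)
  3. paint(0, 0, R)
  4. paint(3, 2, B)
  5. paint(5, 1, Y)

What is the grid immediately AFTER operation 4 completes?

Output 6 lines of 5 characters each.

Answer: RBBBB
BBBBB
BBRBB
BBBBK
BBBBK
BBBBB

Derivation:
After op 1 fill(1,3,B) [6 cells changed]:
BBBBB
BBBBB
BBBBB
BBBBK
BBBBK
BBBBB
After op 2 paint(2,2,R):
BBBBB
BBBBB
BBRBB
BBBBK
BBBBK
BBBBB
After op 3 paint(0,0,R):
RBBBB
BBBBB
BBRBB
BBBBK
BBBBK
BBBBB
After op 4 paint(3,2,B):
RBBBB
BBBBB
BBRBB
BBBBK
BBBBK
BBBBB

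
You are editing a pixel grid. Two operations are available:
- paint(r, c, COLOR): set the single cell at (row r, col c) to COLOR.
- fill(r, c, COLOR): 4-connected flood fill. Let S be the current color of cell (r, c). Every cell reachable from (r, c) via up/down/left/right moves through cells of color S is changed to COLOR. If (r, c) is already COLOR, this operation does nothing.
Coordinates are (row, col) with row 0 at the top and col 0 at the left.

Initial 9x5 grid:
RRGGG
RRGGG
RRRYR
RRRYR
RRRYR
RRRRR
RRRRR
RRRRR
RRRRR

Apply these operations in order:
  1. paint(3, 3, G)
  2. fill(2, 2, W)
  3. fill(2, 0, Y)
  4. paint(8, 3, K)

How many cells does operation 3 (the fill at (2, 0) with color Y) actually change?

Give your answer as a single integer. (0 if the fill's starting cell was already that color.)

Answer: 36

Derivation:
After op 1 paint(3,3,G):
RRGGG
RRGGG
RRRYR
RRRGR
RRRYR
RRRRR
RRRRR
RRRRR
RRRRR
After op 2 fill(2,2,W) [36 cells changed]:
WWGGG
WWGGG
WWWYW
WWWGW
WWWYW
WWWWW
WWWWW
WWWWW
WWWWW
After op 3 fill(2,0,Y) [36 cells changed]:
YYGGG
YYGGG
YYYYY
YYYGY
YYYYY
YYYYY
YYYYY
YYYYY
YYYYY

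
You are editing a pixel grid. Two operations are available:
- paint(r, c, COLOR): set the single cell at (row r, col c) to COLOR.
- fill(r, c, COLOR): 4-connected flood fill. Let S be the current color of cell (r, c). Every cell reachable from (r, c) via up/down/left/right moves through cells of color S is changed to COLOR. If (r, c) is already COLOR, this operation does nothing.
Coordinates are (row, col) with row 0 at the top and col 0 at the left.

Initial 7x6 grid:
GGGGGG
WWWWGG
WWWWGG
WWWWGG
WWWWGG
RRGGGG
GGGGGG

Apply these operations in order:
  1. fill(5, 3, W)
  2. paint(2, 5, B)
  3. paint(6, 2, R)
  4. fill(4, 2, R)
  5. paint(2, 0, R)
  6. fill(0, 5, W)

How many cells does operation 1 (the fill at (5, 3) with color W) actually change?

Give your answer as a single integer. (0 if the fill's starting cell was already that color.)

After op 1 fill(5,3,W) [24 cells changed]:
WWWWWW
WWWWWW
WWWWWW
WWWWWW
WWWWWW
RRWWWW
WWWWWW

Answer: 24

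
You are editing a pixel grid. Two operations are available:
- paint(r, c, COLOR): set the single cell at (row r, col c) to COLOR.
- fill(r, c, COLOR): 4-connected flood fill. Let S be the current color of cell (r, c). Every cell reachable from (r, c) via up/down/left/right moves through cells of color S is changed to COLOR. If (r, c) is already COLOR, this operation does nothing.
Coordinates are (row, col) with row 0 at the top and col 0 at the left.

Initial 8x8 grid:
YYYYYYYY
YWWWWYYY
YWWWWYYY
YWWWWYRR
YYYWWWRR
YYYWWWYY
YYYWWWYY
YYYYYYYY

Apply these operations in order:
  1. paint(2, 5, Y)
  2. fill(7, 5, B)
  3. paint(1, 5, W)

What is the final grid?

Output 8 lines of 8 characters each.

Answer: BBBBBBBB
BWWWWWBB
BWWWWBBB
BWWWWBRR
BBBWWWRR
BBBWWWBB
BBBWWWBB
BBBBBBBB

Derivation:
After op 1 paint(2,5,Y):
YYYYYYYY
YWWWWYYY
YWWWWYYY
YWWWWYRR
YYYWWWRR
YYYWWWYY
YYYWWWYY
YYYYYYYY
After op 2 fill(7,5,B) [39 cells changed]:
BBBBBBBB
BWWWWBBB
BWWWWBBB
BWWWWBRR
BBBWWWRR
BBBWWWBB
BBBWWWBB
BBBBBBBB
After op 3 paint(1,5,W):
BBBBBBBB
BWWWWWBB
BWWWWBBB
BWWWWBRR
BBBWWWRR
BBBWWWBB
BBBWWWBB
BBBBBBBB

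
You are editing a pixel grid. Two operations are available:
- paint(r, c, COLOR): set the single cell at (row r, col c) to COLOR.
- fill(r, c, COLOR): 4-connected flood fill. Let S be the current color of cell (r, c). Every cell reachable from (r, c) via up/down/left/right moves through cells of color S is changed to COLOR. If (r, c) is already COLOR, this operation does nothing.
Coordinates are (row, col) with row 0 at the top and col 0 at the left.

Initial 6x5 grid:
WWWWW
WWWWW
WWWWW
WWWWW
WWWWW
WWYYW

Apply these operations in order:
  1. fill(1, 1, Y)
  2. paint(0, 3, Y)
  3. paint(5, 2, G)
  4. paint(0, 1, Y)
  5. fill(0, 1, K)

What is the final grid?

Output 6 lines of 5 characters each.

After op 1 fill(1,1,Y) [28 cells changed]:
YYYYY
YYYYY
YYYYY
YYYYY
YYYYY
YYYYY
After op 2 paint(0,3,Y):
YYYYY
YYYYY
YYYYY
YYYYY
YYYYY
YYYYY
After op 3 paint(5,2,G):
YYYYY
YYYYY
YYYYY
YYYYY
YYYYY
YYGYY
After op 4 paint(0,1,Y):
YYYYY
YYYYY
YYYYY
YYYYY
YYYYY
YYGYY
After op 5 fill(0,1,K) [29 cells changed]:
KKKKK
KKKKK
KKKKK
KKKKK
KKKKK
KKGKK

Answer: KKKKK
KKKKK
KKKKK
KKKKK
KKKKK
KKGKK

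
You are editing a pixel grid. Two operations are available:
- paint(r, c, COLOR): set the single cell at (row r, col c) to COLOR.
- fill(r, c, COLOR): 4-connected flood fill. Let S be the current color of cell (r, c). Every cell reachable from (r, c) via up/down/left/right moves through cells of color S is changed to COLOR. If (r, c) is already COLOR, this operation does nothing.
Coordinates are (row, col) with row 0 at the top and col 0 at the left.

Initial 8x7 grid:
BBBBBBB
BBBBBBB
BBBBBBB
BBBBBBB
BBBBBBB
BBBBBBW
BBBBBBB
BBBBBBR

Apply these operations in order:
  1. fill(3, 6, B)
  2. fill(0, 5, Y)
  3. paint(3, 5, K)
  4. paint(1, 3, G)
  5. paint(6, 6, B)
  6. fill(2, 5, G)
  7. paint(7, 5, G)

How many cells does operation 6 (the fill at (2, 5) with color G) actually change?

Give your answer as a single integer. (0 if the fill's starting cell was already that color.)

After op 1 fill(3,6,B) [0 cells changed]:
BBBBBBB
BBBBBBB
BBBBBBB
BBBBBBB
BBBBBBB
BBBBBBW
BBBBBBB
BBBBBBR
After op 2 fill(0,5,Y) [54 cells changed]:
YYYYYYY
YYYYYYY
YYYYYYY
YYYYYYY
YYYYYYY
YYYYYYW
YYYYYYY
YYYYYYR
After op 3 paint(3,5,K):
YYYYYYY
YYYYYYY
YYYYYYY
YYYYYKY
YYYYYYY
YYYYYYW
YYYYYYY
YYYYYYR
After op 4 paint(1,3,G):
YYYYYYY
YYYGYYY
YYYYYYY
YYYYYKY
YYYYYYY
YYYYYYW
YYYYYYY
YYYYYYR
After op 5 paint(6,6,B):
YYYYYYY
YYYGYYY
YYYYYYY
YYYYYKY
YYYYYYY
YYYYYYW
YYYYYYB
YYYYYYR
After op 6 fill(2,5,G) [51 cells changed]:
GGGGGGG
GGGGGGG
GGGGGGG
GGGGGKG
GGGGGGG
GGGGGGW
GGGGGGB
GGGGGGR

Answer: 51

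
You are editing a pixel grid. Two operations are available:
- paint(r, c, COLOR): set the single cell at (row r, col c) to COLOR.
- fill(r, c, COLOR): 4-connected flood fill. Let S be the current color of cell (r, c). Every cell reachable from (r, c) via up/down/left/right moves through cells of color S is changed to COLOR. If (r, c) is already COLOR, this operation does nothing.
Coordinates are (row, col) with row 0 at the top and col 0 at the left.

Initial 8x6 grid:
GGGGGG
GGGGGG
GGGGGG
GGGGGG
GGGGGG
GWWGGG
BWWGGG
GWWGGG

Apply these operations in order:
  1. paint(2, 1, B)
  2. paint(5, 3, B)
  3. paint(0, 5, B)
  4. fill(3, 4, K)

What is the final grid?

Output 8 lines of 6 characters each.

After op 1 paint(2,1,B):
GGGGGG
GGGGGG
GBGGGG
GGGGGG
GGGGGG
GWWGGG
BWWGGG
GWWGGG
After op 2 paint(5,3,B):
GGGGGG
GGGGGG
GBGGGG
GGGGGG
GGGGGG
GWWBGG
BWWGGG
GWWGGG
After op 3 paint(0,5,B):
GGGGGB
GGGGGG
GBGGGG
GGGGGG
GGGGGG
GWWBGG
BWWGGG
GWWGGG
After op 4 fill(3,4,K) [37 cells changed]:
KKKKKB
KKKKKK
KBKKKK
KKKKKK
KKKKKK
KWWBKK
BWWKKK
GWWKKK

Answer: KKKKKB
KKKKKK
KBKKKK
KKKKKK
KKKKKK
KWWBKK
BWWKKK
GWWKKK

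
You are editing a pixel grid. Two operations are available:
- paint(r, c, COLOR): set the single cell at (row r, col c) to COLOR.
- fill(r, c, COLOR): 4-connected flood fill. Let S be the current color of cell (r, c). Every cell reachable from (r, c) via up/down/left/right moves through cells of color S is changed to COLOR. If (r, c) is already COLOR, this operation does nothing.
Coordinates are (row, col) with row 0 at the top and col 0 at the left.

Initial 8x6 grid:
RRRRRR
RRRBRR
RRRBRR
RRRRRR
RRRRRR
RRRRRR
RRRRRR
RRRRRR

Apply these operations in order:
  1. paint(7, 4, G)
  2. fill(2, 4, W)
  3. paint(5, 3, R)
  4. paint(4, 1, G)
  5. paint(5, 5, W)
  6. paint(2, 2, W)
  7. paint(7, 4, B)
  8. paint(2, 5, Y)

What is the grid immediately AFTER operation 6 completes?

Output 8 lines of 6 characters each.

After op 1 paint(7,4,G):
RRRRRR
RRRBRR
RRRBRR
RRRRRR
RRRRRR
RRRRRR
RRRRRR
RRRRGR
After op 2 fill(2,4,W) [45 cells changed]:
WWWWWW
WWWBWW
WWWBWW
WWWWWW
WWWWWW
WWWWWW
WWWWWW
WWWWGW
After op 3 paint(5,3,R):
WWWWWW
WWWBWW
WWWBWW
WWWWWW
WWWWWW
WWWRWW
WWWWWW
WWWWGW
After op 4 paint(4,1,G):
WWWWWW
WWWBWW
WWWBWW
WWWWWW
WGWWWW
WWWRWW
WWWWWW
WWWWGW
After op 5 paint(5,5,W):
WWWWWW
WWWBWW
WWWBWW
WWWWWW
WGWWWW
WWWRWW
WWWWWW
WWWWGW
After op 6 paint(2,2,W):
WWWWWW
WWWBWW
WWWBWW
WWWWWW
WGWWWW
WWWRWW
WWWWWW
WWWWGW

Answer: WWWWWW
WWWBWW
WWWBWW
WWWWWW
WGWWWW
WWWRWW
WWWWWW
WWWWGW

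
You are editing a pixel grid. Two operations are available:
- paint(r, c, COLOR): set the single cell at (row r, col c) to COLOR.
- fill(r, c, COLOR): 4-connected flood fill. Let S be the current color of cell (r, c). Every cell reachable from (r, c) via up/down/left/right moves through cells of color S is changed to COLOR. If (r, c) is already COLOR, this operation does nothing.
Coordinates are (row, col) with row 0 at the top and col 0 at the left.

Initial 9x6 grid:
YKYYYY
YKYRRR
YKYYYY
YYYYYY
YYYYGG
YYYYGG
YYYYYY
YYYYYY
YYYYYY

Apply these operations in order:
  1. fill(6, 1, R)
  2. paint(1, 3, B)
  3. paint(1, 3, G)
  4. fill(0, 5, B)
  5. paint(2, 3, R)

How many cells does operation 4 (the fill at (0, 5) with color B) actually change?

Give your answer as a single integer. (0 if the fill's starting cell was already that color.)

Answer: 46

Derivation:
After op 1 fill(6,1,R) [44 cells changed]:
RKRRRR
RKRRRR
RKRRRR
RRRRRR
RRRRGG
RRRRGG
RRRRRR
RRRRRR
RRRRRR
After op 2 paint(1,3,B):
RKRRRR
RKRBRR
RKRRRR
RRRRRR
RRRRGG
RRRRGG
RRRRRR
RRRRRR
RRRRRR
After op 3 paint(1,3,G):
RKRRRR
RKRGRR
RKRRRR
RRRRRR
RRRRGG
RRRRGG
RRRRRR
RRRRRR
RRRRRR
After op 4 fill(0,5,B) [46 cells changed]:
BKBBBB
BKBGBB
BKBBBB
BBBBBB
BBBBGG
BBBBGG
BBBBBB
BBBBBB
BBBBBB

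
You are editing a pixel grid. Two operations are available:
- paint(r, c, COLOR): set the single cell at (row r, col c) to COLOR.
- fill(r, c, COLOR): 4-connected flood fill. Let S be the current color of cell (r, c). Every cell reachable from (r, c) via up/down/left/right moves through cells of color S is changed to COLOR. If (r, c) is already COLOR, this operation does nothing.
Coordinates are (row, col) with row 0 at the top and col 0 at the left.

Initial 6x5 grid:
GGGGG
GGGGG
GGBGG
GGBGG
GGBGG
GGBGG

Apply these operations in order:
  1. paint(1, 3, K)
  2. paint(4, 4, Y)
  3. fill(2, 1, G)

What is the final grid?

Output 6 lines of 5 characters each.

Answer: GGGGG
GGGKG
GGBGG
GGBGG
GGBGY
GGBGG

Derivation:
After op 1 paint(1,3,K):
GGGGG
GGGKG
GGBGG
GGBGG
GGBGG
GGBGG
After op 2 paint(4,4,Y):
GGGGG
GGGKG
GGBGG
GGBGG
GGBGY
GGBGG
After op 3 fill(2,1,G) [0 cells changed]:
GGGGG
GGGKG
GGBGG
GGBGG
GGBGY
GGBGG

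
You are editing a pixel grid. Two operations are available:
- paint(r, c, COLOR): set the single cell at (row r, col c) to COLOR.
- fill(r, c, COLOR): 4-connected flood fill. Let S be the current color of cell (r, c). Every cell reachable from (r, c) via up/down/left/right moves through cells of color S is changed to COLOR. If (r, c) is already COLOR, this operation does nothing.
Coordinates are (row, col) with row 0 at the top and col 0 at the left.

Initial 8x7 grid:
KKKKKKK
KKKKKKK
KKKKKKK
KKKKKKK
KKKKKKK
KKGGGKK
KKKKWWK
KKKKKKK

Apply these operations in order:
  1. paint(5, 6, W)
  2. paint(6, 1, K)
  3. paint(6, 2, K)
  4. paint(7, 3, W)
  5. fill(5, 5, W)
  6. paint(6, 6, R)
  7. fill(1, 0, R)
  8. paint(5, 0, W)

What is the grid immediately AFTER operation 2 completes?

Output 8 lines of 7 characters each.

After op 1 paint(5,6,W):
KKKKKKK
KKKKKKK
KKKKKKK
KKKKKKK
KKKKKKK
KKGGGKW
KKKKWWK
KKKKKKK
After op 2 paint(6,1,K):
KKKKKKK
KKKKKKK
KKKKKKK
KKKKKKK
KKKKKKK
KKGGGKW
KKKKWWK
KKKKKKK

Answer: KKKKKKK
KKKKKKK
KKKKKKK
KKKKKKK
KKKKKKK
KKGGGKW
KKKKWWK
KKKKKKK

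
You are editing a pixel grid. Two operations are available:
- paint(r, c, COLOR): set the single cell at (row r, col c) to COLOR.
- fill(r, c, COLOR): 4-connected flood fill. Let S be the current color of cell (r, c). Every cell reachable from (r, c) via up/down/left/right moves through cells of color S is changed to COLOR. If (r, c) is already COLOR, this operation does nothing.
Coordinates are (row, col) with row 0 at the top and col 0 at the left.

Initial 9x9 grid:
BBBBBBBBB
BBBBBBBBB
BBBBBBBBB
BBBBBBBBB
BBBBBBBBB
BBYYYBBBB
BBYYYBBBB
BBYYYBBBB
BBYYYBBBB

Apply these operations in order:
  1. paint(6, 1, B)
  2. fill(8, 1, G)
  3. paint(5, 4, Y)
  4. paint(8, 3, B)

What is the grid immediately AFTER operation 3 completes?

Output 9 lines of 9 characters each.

After op 1 paint(6,1,B):
BBBBBBBBB
BBBBBBBBB
BBBBBBBBB
BBBBBBBBB
BBBBBBBBB
BBYYYBBBB
BBYYYBBBB
BBYYYBBBB
BBYYYBBBB
After op 2 fill(8,1,G) [69 cells changed]:
GGGGGGGGG
GGGGGGGGG
GGGGGGGGG
GGGGGGGGG
GGGGGGGGG
GGYYYGGGG
GGYYYGGGG
GGYYYGGGG
GGYYYGGGG
After op 3 paint(5,4,Y):
GGGGGGGGG
GGGGGGGGG
GGGGGGGGG
GGGGGGGGG
GGGGGGGGG
GGYYYGGGG
GGYYYGGGG
GGYYYGGGG
GGYYYGGGG

Answer: GGGGGGGGG
GGGGGGGGG
GGGGGGGGG
GGGGGGGGG
GGGGGGGGG
GGYYYGGGG
GGYYYGGGG
GGYYYGGGG
GGYYYGGGG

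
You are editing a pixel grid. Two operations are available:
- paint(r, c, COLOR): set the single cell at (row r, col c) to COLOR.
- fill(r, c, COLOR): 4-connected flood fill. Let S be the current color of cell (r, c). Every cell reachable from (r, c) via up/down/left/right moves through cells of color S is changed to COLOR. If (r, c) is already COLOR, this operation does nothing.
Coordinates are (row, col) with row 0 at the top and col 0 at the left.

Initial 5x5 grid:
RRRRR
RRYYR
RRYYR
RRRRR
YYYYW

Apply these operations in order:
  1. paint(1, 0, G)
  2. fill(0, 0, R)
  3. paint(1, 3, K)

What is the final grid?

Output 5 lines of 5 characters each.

Answer: RRRRR
GRYKR
RRYYR
RRRRR
YYYYW

Derivation:
After op 1 paint(1,0,G):
RRRRR
GRYYR
RRYYR
RRRRR
YYYYW
After op 2 fill(0,0,R) [0 cells changed]:
RRRRR
GRYYR
RRYYR
RRRRR
YYYYW
After op 3 paint(1,3,K):
RRRRR
GRYKR
RRYYR
RRRRR
YYYYW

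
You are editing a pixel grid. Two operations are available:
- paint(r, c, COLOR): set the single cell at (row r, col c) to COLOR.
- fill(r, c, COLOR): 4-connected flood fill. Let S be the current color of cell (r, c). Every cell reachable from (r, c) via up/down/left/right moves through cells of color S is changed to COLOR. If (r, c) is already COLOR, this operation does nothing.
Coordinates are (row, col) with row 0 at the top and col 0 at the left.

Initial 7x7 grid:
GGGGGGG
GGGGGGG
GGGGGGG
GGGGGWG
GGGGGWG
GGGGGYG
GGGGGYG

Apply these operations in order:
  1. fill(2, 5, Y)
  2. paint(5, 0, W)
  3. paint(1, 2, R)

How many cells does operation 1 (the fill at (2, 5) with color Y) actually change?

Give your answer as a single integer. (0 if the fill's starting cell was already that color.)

Answer: 45

Derivation:
After op 1 fill(2,5,Y) [45 cells changed]:
YYYYYYY
YYYYYYY
YYYYYYY
YYYYYWY
YYYYYWY
YYYYYYY
YYYYYYY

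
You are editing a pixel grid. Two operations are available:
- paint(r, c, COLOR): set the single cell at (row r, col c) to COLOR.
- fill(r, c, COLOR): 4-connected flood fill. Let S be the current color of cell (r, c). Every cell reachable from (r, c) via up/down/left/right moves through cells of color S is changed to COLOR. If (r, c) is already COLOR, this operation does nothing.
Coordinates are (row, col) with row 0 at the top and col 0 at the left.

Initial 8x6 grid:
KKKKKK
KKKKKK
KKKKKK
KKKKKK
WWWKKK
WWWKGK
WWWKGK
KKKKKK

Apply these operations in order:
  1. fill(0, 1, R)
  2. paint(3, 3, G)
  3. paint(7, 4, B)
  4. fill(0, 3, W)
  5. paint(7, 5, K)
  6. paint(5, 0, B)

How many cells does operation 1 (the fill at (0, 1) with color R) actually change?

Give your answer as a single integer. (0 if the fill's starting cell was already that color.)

Answer: 37

Derivation:
After op 1 fill(0,1,R) [37 cells changed]:
RRRRRR
RRRRRR
RRRRRR
RRRRRR
WWWRRR
WWWRGR
WWWRGR
RRRRRR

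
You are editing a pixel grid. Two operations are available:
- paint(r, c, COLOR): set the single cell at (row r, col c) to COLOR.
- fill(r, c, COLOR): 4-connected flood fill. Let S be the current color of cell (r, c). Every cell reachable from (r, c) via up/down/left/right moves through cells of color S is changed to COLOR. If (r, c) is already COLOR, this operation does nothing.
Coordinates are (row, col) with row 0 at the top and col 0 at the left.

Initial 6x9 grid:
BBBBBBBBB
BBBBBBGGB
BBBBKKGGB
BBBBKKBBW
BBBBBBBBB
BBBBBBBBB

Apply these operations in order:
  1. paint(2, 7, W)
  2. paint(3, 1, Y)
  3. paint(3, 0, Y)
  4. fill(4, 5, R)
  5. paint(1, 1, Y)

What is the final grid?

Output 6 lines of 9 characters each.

Answer: RRRRRRRRR
RYRRRRGGR
RRRRKKGWR
YYRRKKRRW
RRRRRRRRR
RRRRRRRRR

Derivation:
After op 1 paint(2,7,W):
BBBBBBBBB
BBBBBBGGB
BBBBKKGWB
BBBBKKBBW
BBBBBBBBB
BBBBBBBBB
After op 2 paint(3,1,Y):
BBBBBBBBB
BBBBBBGGB
BBBBKKGWB
BYBBKKBBW
BBBBBBBBB
BBBBBBBBB
After op 3 paint(3,0,Y):
BBBBBBBBB
BBBBBBGGB
BBBBKKGWB
YYBBKKBBW
BBBBBBBBB
BBBBBBBBB
After op 4 fill(4,5,R) [43 cells changed]:
RRRRRRRRR
RRRRRRGGR
RRRRKKGWR
YYRRKKRRW
RRRRRRRRR
RRRRRRRRR
After op 5 paint(1,1,Y):
RRRRRRRRR
RYRRRRGGR
RRRRKKGWR
YYRRKKRRW
RRRRRRRRR
RRRRRRRRR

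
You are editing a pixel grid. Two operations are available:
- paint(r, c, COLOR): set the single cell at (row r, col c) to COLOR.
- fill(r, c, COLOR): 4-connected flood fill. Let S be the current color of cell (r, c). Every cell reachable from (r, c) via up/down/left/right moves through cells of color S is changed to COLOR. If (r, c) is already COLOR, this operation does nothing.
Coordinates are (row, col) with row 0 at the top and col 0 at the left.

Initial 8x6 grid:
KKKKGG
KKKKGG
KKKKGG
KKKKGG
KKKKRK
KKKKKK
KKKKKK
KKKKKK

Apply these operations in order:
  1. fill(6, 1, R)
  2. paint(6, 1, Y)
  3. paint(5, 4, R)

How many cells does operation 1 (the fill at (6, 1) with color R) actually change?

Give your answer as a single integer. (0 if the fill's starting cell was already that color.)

After op 1 fill(6,1,R) [39 cells changed]:
RRRRGG
RRRRGG
RRRRGG
RRRRGG
RRRRRR
RRRRRR
RRRRRR
RRRRRR

Answer: 39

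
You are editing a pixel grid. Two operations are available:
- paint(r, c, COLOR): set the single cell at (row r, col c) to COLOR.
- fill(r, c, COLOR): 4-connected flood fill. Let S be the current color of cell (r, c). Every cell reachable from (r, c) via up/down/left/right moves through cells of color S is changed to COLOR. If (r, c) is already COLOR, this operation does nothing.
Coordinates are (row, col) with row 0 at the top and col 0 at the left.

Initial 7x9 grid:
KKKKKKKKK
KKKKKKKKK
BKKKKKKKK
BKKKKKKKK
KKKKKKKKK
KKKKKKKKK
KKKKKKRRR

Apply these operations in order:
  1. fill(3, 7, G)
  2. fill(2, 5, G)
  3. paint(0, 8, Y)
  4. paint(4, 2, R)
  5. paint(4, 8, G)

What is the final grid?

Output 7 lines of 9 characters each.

After op 1 fill(3,7,G) [58 cells changed]:
GGGGGGGGG
GGGGGGGGG
BGGGGGGGG
BGGGGGGGG
GGGGGGGGG
GGGGGGGGG
GGGGGGRRR
After op 2 fill(2,5,G) [0 cells changed]:
GGGGGGGGG
GGGGGGGGG
BGGGGGGGG
BGGGGGGGG
GGGGGGGGG
GGGGGGGGG
GGGGGGRRR
After op 3 paint(0,8,Y):
GGGGGGGGY
GGGGGGGGG
BGGGGGGGG
BGGGGGGGG
GGGGGGGGG
GGGGGGGGG
GGGGGGRRR
After op 4 paint(4,2,R):
GGGGGGGGY
GGGGGGGGG
BGGGGGGGG
BGGGGGGGG
GGRGGGGGG
GGGGGGGGG
GGGGGGRRR
After op 5 paint(4,8,G):
GGGGGGGGY
GGGGGGGGG
BGGGGGGGG
BGGGGGGGG
GGRGGGGGG
GGGGGGGGG
GGGGGGRRR

Answer: GGGGGGGGY
GGGGGGGGG
BGGGGGGGG
BGGGGGGGG
GGRGGGGGG
GGGGGGGGG
GGGGGGRRR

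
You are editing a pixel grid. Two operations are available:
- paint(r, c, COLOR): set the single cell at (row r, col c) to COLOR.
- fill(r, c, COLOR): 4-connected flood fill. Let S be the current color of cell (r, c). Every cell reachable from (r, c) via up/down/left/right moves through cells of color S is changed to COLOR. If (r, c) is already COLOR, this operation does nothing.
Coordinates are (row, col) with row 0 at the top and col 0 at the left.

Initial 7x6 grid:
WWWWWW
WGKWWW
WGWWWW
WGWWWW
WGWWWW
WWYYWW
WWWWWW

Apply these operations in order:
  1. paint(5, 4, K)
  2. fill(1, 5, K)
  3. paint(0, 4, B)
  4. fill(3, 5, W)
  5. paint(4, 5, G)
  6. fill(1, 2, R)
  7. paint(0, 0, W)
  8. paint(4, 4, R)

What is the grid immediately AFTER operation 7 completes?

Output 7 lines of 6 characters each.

After op 1 paint(5,4,K):
WWWWWW
WGKWWW
WGWWWW
WGWWWW
WGWWWW
WWYYKW
WWWWWW
After op 2 fill(1,5,K) [34 cells changed]:
KKKKKK
KGKKKK
KGKKKK
KGKKKK
KGKKKK
KKYYKK
KKKKKK
After op 3 paint(0,4,B):
KKKKBK
KGKKKK
KGKKKK
KGKKKK
KGKKKK
KKYYKK
KKKKKK
After op 4 fill(3,5,W) [35 cells changed]:
WWWWBW
WGWWWW
WGWWWW
WGWWWW
WGWWWW
WWYYWW
WWWWWW
After op 5 paint(4,5,G):
WWWWBW
WGWWWW
WGWWWW
WGWWWW
WGWWWG
WWYYWW
WWWWWW
After op 6 fill(1,2,R) [34 cells changed]:
RRRRBR
RGRRRR
RGRRRR
RGRRRR
RGRRRG
RRYYRR
RRRRRR
After op 7 paint(0,0,W):
WRRRBR
RGRRRR
RGRRRR
RGRRRR
RGRRRG
RRYYRR
RRRRRR

Answer: WRRRBR
RGRRRR
RGRRRR
RGRRRR
RGRRRG
RRYYRR
RRRRRR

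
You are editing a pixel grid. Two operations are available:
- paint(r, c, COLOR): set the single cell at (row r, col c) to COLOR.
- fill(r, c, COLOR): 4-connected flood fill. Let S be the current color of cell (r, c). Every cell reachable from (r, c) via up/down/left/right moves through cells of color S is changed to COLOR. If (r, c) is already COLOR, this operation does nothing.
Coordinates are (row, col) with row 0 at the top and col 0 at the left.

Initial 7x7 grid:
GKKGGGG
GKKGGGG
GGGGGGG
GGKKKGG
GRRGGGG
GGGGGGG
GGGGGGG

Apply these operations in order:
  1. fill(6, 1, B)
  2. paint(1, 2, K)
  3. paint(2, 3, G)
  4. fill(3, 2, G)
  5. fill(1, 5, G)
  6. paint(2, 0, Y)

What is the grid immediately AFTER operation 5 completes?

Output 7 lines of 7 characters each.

Answer: GKKGGGG
GKKGGGG
GGGGGGG
GGGGGGG
GRRGGGG
GGGGGGG
GGGGGGG

Derivation:
After op 1 fill(6,1,B) [40 cells changed]:
BKKBBBB
BKKBBBB
BBBBBBB
BBKKKBB
BRRBBBB
BBBBBBB
BBBBBBB
After op 2 paint(1,2,K):
BKKBBBB
BKKBBBB
BBBBBBB
BBKKKBB
BRRBBBB
BBBBBBB
BBBBBBB
After op 3 paint(2,3,G):
BKKBBBB
BKKBBBB
BBBGBBB
BBKKKBB
BRRBBBB
BBBBBBB
BBBBBBB
After op 4 fill(3,2,G) [3 cells changed]:
BKKBBBB
BKKBBBB
BBBGBBB
BBGGGBB
BRRBBBB
BBBBBBB
BBBBBBB
After op 5 fill(1,5,G) [39 cells changed]:
GKKGGGG
GKKGGGG
GGGGGGG
GGGGGGG
GRRGGGG
GGGGGGG
GGGGGGG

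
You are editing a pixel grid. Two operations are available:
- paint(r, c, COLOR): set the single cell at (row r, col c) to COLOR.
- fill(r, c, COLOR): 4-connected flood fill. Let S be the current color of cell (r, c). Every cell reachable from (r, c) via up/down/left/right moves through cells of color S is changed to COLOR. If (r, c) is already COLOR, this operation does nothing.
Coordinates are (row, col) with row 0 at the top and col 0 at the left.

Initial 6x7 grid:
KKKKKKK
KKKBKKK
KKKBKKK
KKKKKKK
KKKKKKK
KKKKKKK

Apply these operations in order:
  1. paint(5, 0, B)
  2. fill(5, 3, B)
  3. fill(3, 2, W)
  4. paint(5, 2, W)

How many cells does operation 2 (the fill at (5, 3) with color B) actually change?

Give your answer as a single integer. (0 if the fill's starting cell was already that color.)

Answer: 39

Derivation:
After op 1 paint(5,0,B):
KKKKKKK
KKKBKKK
KKKBKKK
KKKKKKK
KKKKKKK
BKKKKKK
After op 2 fill(5,3,B) [39 cells changed]:
BBBBBBB
BBBBBBB
BBBBBBB
BBBBBBB
BBBBBBB
BBBBBBB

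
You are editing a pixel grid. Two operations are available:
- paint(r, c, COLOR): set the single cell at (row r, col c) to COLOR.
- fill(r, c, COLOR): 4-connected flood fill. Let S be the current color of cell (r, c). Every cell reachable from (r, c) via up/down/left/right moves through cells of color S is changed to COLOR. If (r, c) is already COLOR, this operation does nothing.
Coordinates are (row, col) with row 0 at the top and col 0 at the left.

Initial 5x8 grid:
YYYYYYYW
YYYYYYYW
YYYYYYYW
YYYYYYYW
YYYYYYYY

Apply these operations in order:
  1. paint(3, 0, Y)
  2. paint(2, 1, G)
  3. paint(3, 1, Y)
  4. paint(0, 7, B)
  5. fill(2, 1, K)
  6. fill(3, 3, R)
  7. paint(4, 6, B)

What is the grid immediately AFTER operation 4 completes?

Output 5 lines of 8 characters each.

After op 1 paint(3,0,Y):
YYYYYYYW
YYYYYYYW
YYYYYYYW
YYYYYYYW
YYYYYYYY
After op 2 paint(2,1,G):
YYYYYYYW
YYYYYYYW
YGYYYYYW
YYYYYYYW
YYYYYYYY
After op 3 paint(3,1,Y):
YYYYYYYW
YYYYYYYW
YGYYYYYW
YYYYYYYW
YYYYYYYY
After op 4 paint(0,7,B):
YYYYYYYB
YYYYYYYW
YGYYYYYW
YYYYYYYW
YYYYYYYY

Answer: YYYYYYYB
YYYYYYYW
YGYYYYYW
YYYYYYYW
YYYYYYYY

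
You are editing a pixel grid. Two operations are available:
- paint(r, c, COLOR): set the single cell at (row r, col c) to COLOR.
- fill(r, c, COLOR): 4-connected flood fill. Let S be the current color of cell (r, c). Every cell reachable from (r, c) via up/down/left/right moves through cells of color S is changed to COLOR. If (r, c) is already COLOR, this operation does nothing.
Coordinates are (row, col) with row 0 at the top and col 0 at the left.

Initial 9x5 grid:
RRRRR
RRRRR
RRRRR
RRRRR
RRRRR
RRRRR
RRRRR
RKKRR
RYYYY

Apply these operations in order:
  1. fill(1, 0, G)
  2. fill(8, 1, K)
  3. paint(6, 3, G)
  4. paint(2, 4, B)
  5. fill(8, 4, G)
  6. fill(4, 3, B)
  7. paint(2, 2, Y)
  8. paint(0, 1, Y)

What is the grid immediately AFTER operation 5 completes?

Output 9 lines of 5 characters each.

Answer: GGGGG
GGGGG
GGGGB
GGGGG
GGGGG
GGGGG
GGGGG
GGGGG
GGGGG

Derivation:
After op 1 fill(1,0,G) [39 cells changed]:
GGGGG
GGGGG
GGGGG
GGGGG
GGGGG
GGGGG
GGGGG
GKKGG
GYYYY
After op 2 fill(8,1,K) [4 cells changed]:
GGGGG
GGGGG
GGGGG
GGGGG
GGGGG
GGGGG
GGGGG
GKKGG
GKKKK
After op 3 paint(6,3,G):
GGGGG
GGGGG
GGGGG
GGGGG
GGGGG
GGGGG
GGGGG
GKKGG
GKKKK
After op 4 paint(2,4,B):
GGGGG
GGGGG
GGGGB
GGGGG
GGGGG
GGGGG
GGGGG
GKKGG
GKKKK
After op 5 fill(8,4,G) [6 cells changed]:
GGGGG
GGGGG
GGGGB
GGGGG
GGGGG
GGGGG
GGGGG
GGGGG
GGGGG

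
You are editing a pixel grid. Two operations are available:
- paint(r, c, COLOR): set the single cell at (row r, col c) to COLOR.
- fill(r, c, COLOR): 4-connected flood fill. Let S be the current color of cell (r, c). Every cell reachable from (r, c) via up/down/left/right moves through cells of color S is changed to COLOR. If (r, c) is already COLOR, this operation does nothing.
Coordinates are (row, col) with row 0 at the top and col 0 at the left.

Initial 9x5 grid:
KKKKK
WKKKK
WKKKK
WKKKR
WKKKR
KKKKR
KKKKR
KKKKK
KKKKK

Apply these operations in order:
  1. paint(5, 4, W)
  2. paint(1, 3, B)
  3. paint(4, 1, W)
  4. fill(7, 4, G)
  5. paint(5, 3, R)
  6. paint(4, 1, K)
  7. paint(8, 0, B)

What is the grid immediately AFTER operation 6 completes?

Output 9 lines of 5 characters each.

After op 1 paint(5,4,W):
KKKKK
WKKKK
WKKKK
WKKKR
WKKKR
KKKKW
KKKKR
KKKKK
KKKKK
After op 2 paint(1,3,B):
KKKKK
WKKBK
WKKKK
WKKKR
WKKKR
KKKKW
KKKKR
KKKKK
KKKKK
After op 3 paint(4,1,W):
KKKKK
WKKBK
WKKKK
WKKKR
WWKKR
KKKKW
KKKKR
KKKKK
KKKKK
After op 4 fill(7,4,G) [35 cells changed]:
GGGGG
WGGBG
WGGGG
WGGGR
WWGGR
GGGGW
GGGGR
GGGGG
GGGGG
After op 5 paint(5,3,R):
GGGGG
WGGBG
WGGGG
WGGGR
WWGGR
GGGRW
GGGGR
GGGGG
GGGGG
After op 6 paint(4,1,K):
GGGGG
WGGBG
WGGGG
WGGGR
WKGGR
GGGRW
GGGGR
GGGGG
GGGGG

Answer: GGGGG
WGGBG
WGGGG
WGGGR
WKGGR
GGGRW
GGGGR
GGGGG
GGGGG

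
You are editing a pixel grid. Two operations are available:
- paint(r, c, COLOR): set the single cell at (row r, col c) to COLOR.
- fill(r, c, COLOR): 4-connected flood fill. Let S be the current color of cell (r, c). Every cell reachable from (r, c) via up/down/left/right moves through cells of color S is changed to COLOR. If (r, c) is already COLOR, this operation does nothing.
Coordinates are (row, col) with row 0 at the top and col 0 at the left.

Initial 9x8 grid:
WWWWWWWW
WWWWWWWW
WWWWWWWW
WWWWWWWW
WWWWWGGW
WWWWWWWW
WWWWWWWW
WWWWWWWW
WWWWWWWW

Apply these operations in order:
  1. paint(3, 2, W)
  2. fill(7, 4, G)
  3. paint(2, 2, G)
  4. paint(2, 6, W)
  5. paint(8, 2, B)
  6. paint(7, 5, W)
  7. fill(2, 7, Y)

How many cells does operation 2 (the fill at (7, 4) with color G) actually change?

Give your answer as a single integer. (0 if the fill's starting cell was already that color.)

After op 1 paint(3,2,W):
WWWWWWWW
WWWWWWWW
WWWWWWWW
WWWWWWWW
WWWWWGGW
WWWWWWWW
WWWWWWWW
WWWWWWWW
WWWWWWWW
After op 2 fill(7,4,G) [70 cells changed]:
GGGGGGGG
GGGGGGGG
GGGGGGGG
GGGGGGGG
GGGGGGGG
GGGGGGGG
GGGGGGGG
GGGGGGGG
GGGGGGGG

Answer: 70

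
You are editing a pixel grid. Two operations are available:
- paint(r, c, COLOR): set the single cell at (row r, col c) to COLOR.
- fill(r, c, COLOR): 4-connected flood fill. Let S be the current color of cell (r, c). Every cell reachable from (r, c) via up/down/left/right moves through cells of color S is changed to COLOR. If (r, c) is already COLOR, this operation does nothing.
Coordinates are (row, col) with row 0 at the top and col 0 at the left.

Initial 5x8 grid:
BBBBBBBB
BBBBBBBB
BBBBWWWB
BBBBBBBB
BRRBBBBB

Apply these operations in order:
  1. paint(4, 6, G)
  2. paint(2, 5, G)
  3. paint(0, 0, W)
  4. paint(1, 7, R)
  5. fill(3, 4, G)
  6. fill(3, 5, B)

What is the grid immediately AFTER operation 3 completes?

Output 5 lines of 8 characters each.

Answer: WBBBBBBB
BBBBBBBB
BBBBWGWB
BBBBBBBB
BRRBBBGB

Derivation:
After op 1 paint(4,6,G):
BBBBBBBB
BBBBBBBB
BBBBWWWB
BBBBBBBB
BRRBBBGB
After op 2 paint(2,5,G):
BBBBBBBB
BBBBBBBB
BBBBWGWB
BBBBBBBB
BRRBBBGB
After op 3 paint(0,0,W):
WBBBBBBB
BBBBBBBB
BBBBWGWB
BBBBBBBB
BRRBBBGB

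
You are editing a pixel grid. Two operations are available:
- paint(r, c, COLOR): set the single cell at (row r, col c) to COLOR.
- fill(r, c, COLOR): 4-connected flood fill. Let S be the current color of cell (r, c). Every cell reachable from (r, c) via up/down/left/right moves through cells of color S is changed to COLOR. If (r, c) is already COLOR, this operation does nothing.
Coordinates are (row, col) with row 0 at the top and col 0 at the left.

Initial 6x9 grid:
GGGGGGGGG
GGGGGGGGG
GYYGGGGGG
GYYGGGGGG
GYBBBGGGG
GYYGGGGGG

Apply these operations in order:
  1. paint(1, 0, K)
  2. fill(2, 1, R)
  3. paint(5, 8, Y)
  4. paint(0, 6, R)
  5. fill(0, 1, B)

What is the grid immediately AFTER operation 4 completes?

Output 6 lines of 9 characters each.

After op 1 paint(1,0,K):
GGGGGGGGG
KGGGGGGGG
GYYGGGGGG
GYYGGGGGG
GYBBBGGGG
GYYGGGGGG
After op 2 fill(2,1,R) [7 cells changed]:
GGGGGGGGG
KGGGGGGGG
GRRGGGGGG
GRRGGGGGG
GRBBBGGGG
GRRGGGGGG
After op 3 paint(5,8,Y):
GGGGGGGGG
KGGGGGGGG
GRRGGGGGG
GRRGGGGGG
GRBBBGGGG
GRRGGGGGY
After op 4 paint(0,6,R):
GGGGGGRGG
KGGGGGGGG
GRRGGGGGG
GRRGGGGGG
GRBBBGGGG
GRRGGGGGY

Answer: GGGGGGRGG
KGGGGGGGG
GRRGGGGGG
GRRGGGGGG
GRBBBGGGG
GRRGGGGGY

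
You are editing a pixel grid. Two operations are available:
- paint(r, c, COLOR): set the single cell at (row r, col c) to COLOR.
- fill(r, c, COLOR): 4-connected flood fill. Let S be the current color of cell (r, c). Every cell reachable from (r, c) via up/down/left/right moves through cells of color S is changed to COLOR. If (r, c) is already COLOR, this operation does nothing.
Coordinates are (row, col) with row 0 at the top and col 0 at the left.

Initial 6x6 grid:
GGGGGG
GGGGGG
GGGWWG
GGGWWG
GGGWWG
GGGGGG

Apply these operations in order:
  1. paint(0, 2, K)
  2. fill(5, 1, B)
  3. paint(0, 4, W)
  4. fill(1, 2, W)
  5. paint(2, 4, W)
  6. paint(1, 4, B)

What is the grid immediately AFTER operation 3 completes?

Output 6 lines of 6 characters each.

Answer: BBKBWB
BBBBBB
BBBWWB
BBBWWB
BBBWWB
BBBBBB

Derivation:
After op 1 paint(0,2,K):
GGKGGG
GGGGGG
GGGWWG
GGGWWG
GGGWWG
GGGGGG
After op 2 fill(5,1,B) [29 cells changed]:
BBKBBB
BBBBBB
BBBWWB
BBBWWB
BBBWWB
BBBBBB
After op 3 paint(0,4,W):
BBKBWB
BBBBBB
BBBWWB
BBBWWB
BBBWWB
BBBBBB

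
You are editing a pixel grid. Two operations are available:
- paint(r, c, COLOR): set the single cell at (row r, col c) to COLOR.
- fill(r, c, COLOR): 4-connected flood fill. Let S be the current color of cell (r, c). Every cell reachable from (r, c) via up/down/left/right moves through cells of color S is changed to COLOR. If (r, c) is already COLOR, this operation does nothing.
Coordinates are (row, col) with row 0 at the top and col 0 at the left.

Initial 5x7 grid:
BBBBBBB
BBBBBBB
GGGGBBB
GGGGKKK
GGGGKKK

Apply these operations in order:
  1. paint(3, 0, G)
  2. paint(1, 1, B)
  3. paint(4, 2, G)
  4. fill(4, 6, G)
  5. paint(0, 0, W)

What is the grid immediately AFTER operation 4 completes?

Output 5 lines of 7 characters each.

Answer: BBBBBBB
BBBBBBB
GGGGBBB
GGGGGGG
GGGGGGG

Derivation:
After op 1 paint(3,0,G):
BBBBBBB
BBBBBBB
GGGGBBB
GGGGKKK
GGGGKKK
After op 2 paint(1,1,B):
BBBBBBB
BBBBBBB
GGGGBBB
GGGGKKK
GGGGKKK
After op 3 paint(4,2,G):
BBBBBBB
BBBBBBB
GGGGBBB
GGGGKKK
GGGGKKK
After op 4 fill(4,6,G) [6 cells changed]:
BBBBBBB
BBBBBBB
GGGGBBB
GGGGGGG
GGGGGGG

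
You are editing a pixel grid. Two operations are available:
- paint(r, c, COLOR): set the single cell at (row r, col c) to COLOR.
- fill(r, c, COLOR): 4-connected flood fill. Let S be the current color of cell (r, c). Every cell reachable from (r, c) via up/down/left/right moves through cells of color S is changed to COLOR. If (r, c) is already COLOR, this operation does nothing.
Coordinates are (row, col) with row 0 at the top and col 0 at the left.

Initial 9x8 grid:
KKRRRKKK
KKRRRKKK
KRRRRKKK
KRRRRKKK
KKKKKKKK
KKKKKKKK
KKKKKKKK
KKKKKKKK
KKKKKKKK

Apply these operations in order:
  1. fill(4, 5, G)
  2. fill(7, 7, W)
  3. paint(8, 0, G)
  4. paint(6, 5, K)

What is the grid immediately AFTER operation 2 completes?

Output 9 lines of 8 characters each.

Answer: WWRRRWWW
WWRRRWWW
WRRRRWWW
WRRRRWWW
WWWWWWWW
WWWWWWWW
WWWWWWWW
WWWWWWWW
WWWWWWWW

Derivation:
After op 1 fill(4,5,G) [58 cells changed]:
GGRRRGGG
GGRRRGGG
GRRRRGGG
GRRRRGGG
GGGGGGGG
GGGGGGGG
GGGGGGGG
GGGGGGGG
GGGGGGGG
After op 2 fill(7,7,W) [58 cells changed]:
WWRRRWWW
WWRRRWWW
WRRRRWWW
WRRRRWWW
WWWWWWWW
WWWWWWWW
WWWWWWWW
WWWWWWWW
WWWWWWWW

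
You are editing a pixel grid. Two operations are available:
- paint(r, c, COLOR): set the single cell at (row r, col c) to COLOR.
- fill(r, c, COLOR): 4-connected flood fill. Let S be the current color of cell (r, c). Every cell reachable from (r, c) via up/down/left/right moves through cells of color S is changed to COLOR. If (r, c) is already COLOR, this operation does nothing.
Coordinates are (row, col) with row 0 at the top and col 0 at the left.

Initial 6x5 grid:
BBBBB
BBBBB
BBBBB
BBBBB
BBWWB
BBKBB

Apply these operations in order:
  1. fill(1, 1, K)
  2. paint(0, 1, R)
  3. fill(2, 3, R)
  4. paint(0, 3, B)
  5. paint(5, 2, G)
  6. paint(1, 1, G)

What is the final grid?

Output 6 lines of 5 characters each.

After op 1 fill(1,1,K) [27 cells changed]:
KKKKK
KKKKK
KKKKK
KKKKK
KKWWK
KKKKK
After op 2 paint(0,1,R):
KRKKK
KKKKK
KKKKK
KKKKK
KKWWK
KKKKK
After op 3 fill(2,3,R) [27 cells changed]:
RRRRR
RRRRR
RRRRR
RRRRR
RRWWR
RRRRR
After op 4 paint(0,3,B):
RRRBR
RRRRR
RRRRR
RRRRR
RRWWR
RRRRR
After op 5 paint(5,2,G):
RRRBR
RRRRR
RRRRR
RRRRR
RRWWR
RRGRR
After op 6 paint(1,1,G):
RRRBR
RGRRR
RRRRR
RRRRR
RRWWR
RRGRR

Answer: RRRBR
RGRRR
RRRRR
RRRRR
RRWWR
RRGRR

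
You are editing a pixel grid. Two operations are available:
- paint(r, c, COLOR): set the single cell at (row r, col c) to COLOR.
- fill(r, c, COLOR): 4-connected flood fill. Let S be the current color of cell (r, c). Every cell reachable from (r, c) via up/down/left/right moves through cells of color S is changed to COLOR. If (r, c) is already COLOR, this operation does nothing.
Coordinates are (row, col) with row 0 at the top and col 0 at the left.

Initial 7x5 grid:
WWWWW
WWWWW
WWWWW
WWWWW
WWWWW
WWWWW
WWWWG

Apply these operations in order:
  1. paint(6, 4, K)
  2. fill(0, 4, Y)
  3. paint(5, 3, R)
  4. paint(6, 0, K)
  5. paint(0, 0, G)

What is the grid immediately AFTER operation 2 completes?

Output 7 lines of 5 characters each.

Answer: YYYYY
YYYYY
YYYYY
YYYYY
YYYYY
YYYYY
YYYYK

Derivation:
After op 1 paint(6,4,K):
WWWWW
WWWWW
WWWWW
WWWWW
WWWWW
WWWWW
WWWWK
After op 2 fill(0,4,Y) [34 cells changed]:
YYYYY
YYYYY
YYYYY
YYYYY
YYYYY
YYYYY
YYYYK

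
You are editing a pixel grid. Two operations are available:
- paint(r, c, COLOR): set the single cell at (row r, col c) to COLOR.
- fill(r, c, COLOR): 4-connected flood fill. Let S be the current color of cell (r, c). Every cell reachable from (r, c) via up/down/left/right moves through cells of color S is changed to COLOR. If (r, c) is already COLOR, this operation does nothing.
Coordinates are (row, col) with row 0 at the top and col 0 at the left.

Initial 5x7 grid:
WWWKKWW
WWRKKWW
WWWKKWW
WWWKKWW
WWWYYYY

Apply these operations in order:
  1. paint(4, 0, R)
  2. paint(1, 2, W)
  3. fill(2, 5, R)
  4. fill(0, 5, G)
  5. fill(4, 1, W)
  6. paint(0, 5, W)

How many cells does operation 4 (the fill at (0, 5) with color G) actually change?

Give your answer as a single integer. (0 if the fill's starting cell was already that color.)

Answer: 8

Derivation:
After op 1 paint(4,0,R):
WWWKKWW
WWRKKWW
WWWKKWW
WWWKKWW
RWWYYYY
After op 2 paint(1,2,W):
WWWKKWW
WWWKKWW
WWWKKWW
WWWKKWW
RWWYYYY
After op 3 fill(2,5,R) [8 cells changed]:
WWWKKRR
WWWKKRR
WWWKKRR
WWWKKRR
RWWYYYY
After op 4 fill(0,5,G) [8 cells changed]:
WWWKKGG
WWWKKGG
WWWKKGG
WWWKKGG
RWWYYYY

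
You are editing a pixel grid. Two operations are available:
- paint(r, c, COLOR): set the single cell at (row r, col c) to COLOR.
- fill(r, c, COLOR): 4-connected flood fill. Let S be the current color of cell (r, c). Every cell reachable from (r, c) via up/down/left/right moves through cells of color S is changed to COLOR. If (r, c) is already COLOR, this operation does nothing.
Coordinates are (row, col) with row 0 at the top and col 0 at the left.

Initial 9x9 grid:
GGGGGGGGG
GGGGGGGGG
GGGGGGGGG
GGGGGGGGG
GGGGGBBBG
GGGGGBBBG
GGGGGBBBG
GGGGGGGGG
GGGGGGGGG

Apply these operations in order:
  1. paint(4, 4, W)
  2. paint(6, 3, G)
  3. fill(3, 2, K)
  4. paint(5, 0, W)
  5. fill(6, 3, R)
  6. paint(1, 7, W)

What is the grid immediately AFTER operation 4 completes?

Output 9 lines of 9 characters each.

After op 1 paint(4,4,W):
GGGGGGGGG
GGGGGGGGG
GGGGGGGGG
GGGGGGGGG
GGGGWBBBG
GGGGGBBBG
GGGGGBBBG
GGGGGGGGG
GGGGGGGGG
After op 2 paint(6,3,G):
GGGGGGGGG
GGGGGGGGG
GGGGGGGGG
GGGGGGGGG
GGGGWBBBG
GGGGGBBBG
GGGGGBBBG
GGGGGGGGG
GGGGGGGGG
After op 3 fill(3,2,K) [71 cells changed]:
KKKKKKKKK
KKKKKKKKK
KKKKKKKKK
KKKKKKKKK
KKKKWBBBK
KKKKKBBBK
KKKKKBBBK
KKKKKKKKK
KKKKKKKKK
After op 4 paint(5,0,W):
KKKKKKKKK
KKKKKKKKK
KKKKKKKKK
KKKKKKKKK
KKKKWBBBK
WKKKKBBBK
KKKKKBBBK
KKKKKKKKK
KKKKKKKKK

Answer: KKKKKKKKK
KKKKKKKKK
KKKKKKKKK
KKKKKKKKK
KKKKWBBBK
WKKKKBBBK
KKKKKBBBK
KKKKKKKKK
KKKKKKKKK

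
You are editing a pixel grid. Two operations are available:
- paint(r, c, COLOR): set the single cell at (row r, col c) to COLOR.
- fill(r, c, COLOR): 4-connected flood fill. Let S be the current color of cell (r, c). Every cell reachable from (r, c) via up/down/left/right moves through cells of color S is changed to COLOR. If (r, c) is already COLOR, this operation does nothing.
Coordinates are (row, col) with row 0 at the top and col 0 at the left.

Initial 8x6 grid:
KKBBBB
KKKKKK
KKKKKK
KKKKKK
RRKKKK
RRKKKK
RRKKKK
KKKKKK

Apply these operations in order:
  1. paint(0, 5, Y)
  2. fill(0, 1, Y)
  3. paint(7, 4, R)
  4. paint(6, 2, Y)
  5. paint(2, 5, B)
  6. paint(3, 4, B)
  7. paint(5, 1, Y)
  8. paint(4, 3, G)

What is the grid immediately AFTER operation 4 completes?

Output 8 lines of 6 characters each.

After op 1 paint(0,5,Y):
KKBBBY
KKKKKK
KKKKKK
KKKKKK
RRKKKK
RRKKKK
RRKKKK
KKKKKK
After op 2 fill(0,1,Y) [38 cells changed]:
YYBBBY
YYYYYY
YYYYYY
YYYYYY
RRYYYY
RRYYYY
RRYYYY
YYYYYY
After op 3 paint(7,4,R):
YYBBBY
YYYYYY
YYYYYY
YYYYYY
RRYYYY
RRYYYY
RRYYYY
YYYYRY
After op 4 paint(6,2,Y):
YYBBBY
YYYYYY
YYYYYY
YYYYYY
RRYYYY
RRYYYY
RRYYYY
YYYYRY

Answer: YYBBBY
YYYYYY
YYYYYY
YYYYYY
RRYYYY
RRYYYY
RRYYYY
YYYYRY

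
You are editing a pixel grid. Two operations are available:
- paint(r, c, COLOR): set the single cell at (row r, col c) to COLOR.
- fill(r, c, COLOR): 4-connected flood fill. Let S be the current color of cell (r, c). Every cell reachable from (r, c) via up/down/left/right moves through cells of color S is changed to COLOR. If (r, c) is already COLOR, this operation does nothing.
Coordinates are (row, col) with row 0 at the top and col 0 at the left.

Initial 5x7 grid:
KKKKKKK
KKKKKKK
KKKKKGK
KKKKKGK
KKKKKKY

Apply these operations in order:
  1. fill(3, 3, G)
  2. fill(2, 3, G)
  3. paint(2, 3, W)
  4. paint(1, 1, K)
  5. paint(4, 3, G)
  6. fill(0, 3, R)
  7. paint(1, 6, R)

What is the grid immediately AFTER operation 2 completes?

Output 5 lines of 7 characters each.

Answer: GGGGGGG
GGGGGGG
GGGGGGG
GGGGGGG
GGGGGGY

Derivation:
After op 1 fill(3,3,G) [32 cells changed]:
GGGGGGG
GGGGGGG
GGGGGGG
GGGGGGG
GGGGGGY
After op 2 fill(2,3,G) [0 cells changed]:
GGGGGGG
GGGGGGG
GGGGGGG
GGGGGGG
GGGGGGY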